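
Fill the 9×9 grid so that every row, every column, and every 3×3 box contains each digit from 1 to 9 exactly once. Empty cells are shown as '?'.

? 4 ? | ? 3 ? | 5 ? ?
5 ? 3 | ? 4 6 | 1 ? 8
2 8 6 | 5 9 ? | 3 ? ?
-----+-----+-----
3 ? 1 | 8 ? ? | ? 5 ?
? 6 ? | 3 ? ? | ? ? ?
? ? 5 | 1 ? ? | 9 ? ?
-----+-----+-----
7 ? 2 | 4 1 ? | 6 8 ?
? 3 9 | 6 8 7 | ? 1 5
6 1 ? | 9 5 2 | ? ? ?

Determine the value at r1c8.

r1c3 = 7 (sole candidate).
r1c4 = 2 (sole candidate).
r2c2 = 9 (sole candidate).
r2c4 = 7 (sole candidate).
r2c8 = 2 (sole candidate).
r3c6 = 1 (sole candidate).
r6c6 = 4 (sole candidate).
r7c2 = 5 (sole candidate).
r7c6 = 3 (sole candidate).
r7c9 = 9 (sole candidate).
r8c1 = 4 (sole candidate).
r8c7 = 2 (sole candidate).
r9c3 = 8 (sole candidate).
r1c1 = 1 (sole candidate).
r1c6 = 8 (sole candidate).
r1c9 = 6 (sole candidate).
r4c6 = 9 (sole candidate).
r5c3 = 4 (sole candidate).
r5c6 = 5 (sole candidate).
r5c8 = 7 (sole candidate).
r6c1 = 8 (sole candidate).
r1c8 = 9: row 1 has {1,2,3,4,5,6,7,8}; col 8 has {1,2,5,7,8}; box has {1,2,3,5,6,8} → only 9 remains.

9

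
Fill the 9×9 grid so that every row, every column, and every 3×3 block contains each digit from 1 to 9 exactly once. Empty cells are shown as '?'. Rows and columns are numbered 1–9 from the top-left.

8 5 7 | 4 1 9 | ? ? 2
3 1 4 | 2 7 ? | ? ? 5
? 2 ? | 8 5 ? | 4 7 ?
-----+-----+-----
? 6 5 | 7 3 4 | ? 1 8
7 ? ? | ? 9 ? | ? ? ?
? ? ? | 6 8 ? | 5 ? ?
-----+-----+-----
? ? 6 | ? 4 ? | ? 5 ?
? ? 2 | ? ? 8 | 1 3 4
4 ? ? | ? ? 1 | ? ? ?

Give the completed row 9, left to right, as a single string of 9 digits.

493521786

r1c8 = 6 (sole candidate).
r2c6 = 6 (sole candidate).
r3c3 = 9 (sole candidate).
r3c6 = 3 (sole candidate).
r3c9 = 1 (sole candidate).
r6c6 = 2 (sole candidate).
r7c6 = 7 (sole candidate).
r7c9 = 9 (sole candidate).
r8c5 = 6 (sole candidate).
r9c5 = 2: row 9 has {1,4}; col 5 has {1,3,4,5,6,7,8,9}; box has {1,4,6,7,8} → only 2 remains.
r9c8 = 8: row 9 has {1,2,4}; col 8 has {1,3,5,6,7}; box has {1,3,4,5,9} → only 8 remains.
r1c7 = 3 (sole candidate).
r2c8 = 9 (sole candidate).
r3c1 = 6 (sole candidate).
r5c6 = 5 (sole candidate).
r6c8 = 4 (sole candidate).
r7c1 = 1 (sole candidate).
r7c4 = 3 (sole candidate).
r7c7 = 2 (sole candidate).
r9c3 = 3: row 9 has {1,2,4,8}; col 3 has {2,4,5,6,7,9}; box has {1,2,4,6} → only 3 remains.
r2c7 = 8 (sole candidate).
r4c7 = 9 (sole candidate).
r5c4 = 1 (sole candidate).
r5c7 = 6 (sole candidate).
r5c8 = 2 (sole candidate).
r5c9 = 3 (sole candidate).
r6c1 = 9 (sole candidate).
r6c2 = 3 (sole candidate).
r6c3 = 1 (sole candidate).
r6c9 = 7 (sole candidate).
r7c2 = 8 (sole candidate).
r8c1 = 5 (sole candidate).
r8c4 = 9 (sole candidate).
r9c4 = 5: row 9 has {1,2,3,4,8}; col 4 has {1,2,3,4,6,7,8,9}; box has {1,2,3,4,6,7,8,9} → only 5 remains.
r9c7 = 7: row 9 has {1,2,3,4,5,8}; col 7 has {1,2,3,4,5,6,8,9}; box has {1,2,3,4,5,8,9} → only 7 remains.
r9c9 = 6: row 9 has {1,2,3,4,5,7,8}; col 9 has {1,2,3,4,5,7,8,9}; box has {1,2,3,4,5,7,8,9} → only 6 remains.
r4c1 = 2 (sole candidate).
r5c2 = 4 (sole candidate).
r5c3 = 8 (sole candidate).
r8c2 = 7 (sole candidate).
r9c2 = 9: row 9 has {1,2,3,4,5,6,7,8}; col 2 has {1,2,3,4,5,6,7,8}; box has {1,2,3,4,5,6,7,8} → only 9 remains.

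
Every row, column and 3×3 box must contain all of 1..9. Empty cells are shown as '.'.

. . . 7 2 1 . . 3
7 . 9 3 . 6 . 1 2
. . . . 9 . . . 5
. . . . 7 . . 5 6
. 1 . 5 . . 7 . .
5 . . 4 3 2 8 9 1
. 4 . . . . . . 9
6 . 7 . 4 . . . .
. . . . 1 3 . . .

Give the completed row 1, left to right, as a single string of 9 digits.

r2c7 = 4 (sole candidate).
r3c4 = 8 (sole candidate).
r3c6 = 4 (sole candidate).
r3c7 = 6 (sole candidate).
r3c8 = 7 (sole candidate).
r5c9 = 4 (sole candidate).
r6c3 = 6 (sole candidate).
r8c9 = 8 (sole candidate).
r9c9 = 7 (sole candidate).
r1c7 = 9: row 1 has {1,2,3,7}; col 7 has {4,6,7,8}; box has {1,2,3,4,5,6,7} → only 9 remains.
r1c8 = 8: row 1 has {1,2,3,7,9}; col 8 has {1,5,7,9}; box has {1,2,3,4,5,6,7,9} → only 8 remains.
r2c5 = 5 (sole candidate).
r6c2 = 7 (sole candidate).
r1c1 = 4: row 1 has {1,2,3,7,8,9}; col 1 has {5,6,7}; box has {7,9} → only 4 remains.
r1c3 = 5: row 1 has {1,2,3,4,7,8,9}; col 3 has {6,7,9}; box has {4,7,9} → only 5 remains.
r2c2 = 8 (sole candidate).
r1c2 = 6: row 1 has {1,2,3,4,5,7,8,9}; col 2 has {1,4,7,8}; box has {4,5,7,8,9} → only 6 remains.

465721983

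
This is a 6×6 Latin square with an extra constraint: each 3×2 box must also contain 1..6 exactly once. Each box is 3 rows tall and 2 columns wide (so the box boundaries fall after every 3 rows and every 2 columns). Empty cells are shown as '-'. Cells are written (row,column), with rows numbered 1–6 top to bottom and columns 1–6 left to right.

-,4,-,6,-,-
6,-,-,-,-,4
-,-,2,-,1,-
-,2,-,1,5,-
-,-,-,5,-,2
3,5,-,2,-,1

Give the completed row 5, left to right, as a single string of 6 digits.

(2,4) = 3 (sole candidate).
(2,5) = 2 (sole candidate).
(3,1) = 5 (sole candidate).
(3,2) = 3 (sole candidate).
(3,4) = 4 (sole candidate).
(3,6) = 6 (sole candidate).
(4,1) = 4 (sole candidate).
(4,6) = 3 (sole candidate).
(5,1) = 1: row 5 has {2,5}; col 1 has {3,4,5,6}; box has {2,3,4,5} → only 1 remains.
(5,2) = 6: row 5 has {1,2,5}; col 2 has {2,3,4,5}; box has {1,2,3,4,5} → only 6 remains.
(5,5) = 4: row 5 has {1,2,5,6}; col 5 has {1,2,5}; box has {1,2,3,5} → only 4 remains.
(6,5) = 6 (sole candidate).
(1,1) = 2 (sole candidate).
(1,5) = 3 (sole candidate).
(1,6) = 5 (sole candidate).
(2,2) = 1 (sole candidate).
(2,3) = 5 (sole candidate).
(4,3) = 6 (sole candidate).
(5,3) = 3: row 5 has {1,2,4,5,6}; col 3 has {2,5,6}; box has {1,2,5,6} → only 3 remains.

163542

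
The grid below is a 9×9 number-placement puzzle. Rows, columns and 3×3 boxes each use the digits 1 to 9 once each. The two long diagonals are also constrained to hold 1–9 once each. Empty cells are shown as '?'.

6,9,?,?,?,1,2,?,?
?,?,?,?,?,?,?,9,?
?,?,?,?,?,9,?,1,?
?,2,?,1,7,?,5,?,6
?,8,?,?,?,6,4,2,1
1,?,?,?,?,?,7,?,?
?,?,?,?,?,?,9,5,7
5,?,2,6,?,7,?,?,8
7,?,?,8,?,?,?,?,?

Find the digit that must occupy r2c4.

5

r2c3 = 1 (hidden single in row 2).
r5c3 = 7 (hidden single in row 5).
r8c5 = 9 (hidden single in row 8).
r9c3 = 9 (hidden single in row 9).
r4c1 = 9 (hidden single in row 4).
r5c1 = 3 (sole candidate).
r5c5 = 5 (sole candidate).
r4c3 = 4 (sole candidate).
r5c4 = 9 (sole candidate).
r6c9 = 9 (hidden single in row 6).
r9c6 = 5 (hidden single in row 9).
r9c8 = 6 (hidden single in column 8).
r1c8 = 7 (hidden single in column 8).
r8c8 = 4 (hidden single in column 8).
r9c9 = 2 (hidden single in column 9).
r2c2 = 7 (hidden single in main diagonal).
r3c4 = 7 (hidden single in row 3).
r8c2 = 1 (hidden single in anti-diagonal).
r6c4 = 2 (hidden single in anti-diagonal).
r8c7 = 3 (sole candidate).
r9c7 = 1 (sole candidate).
r6c5 = 4 (hidden single in row 6).
r9c5 = 3 (sole candidate).
r1c5 = 8 (sole candidate).
r7c4 = 4 (sole candidate).
r7c6 = 2 (sole candidate).
r9c2 = 4 (sole candidate).
r7c1 = 8 (sole candidate).
r7c5 = 1 (sole candidate).
r1c9 = 4 (hidden single in row 1).
r2c7 = 8 (hidden single in row 2).
r3c7 = 6 (sole candidate).
r7c3 = 3 (sole candidate).
r1c3 = 5 (sole candidate).
r1c4 = 3 (sole candidate).
r2c4 = 5: row 2 has {1,7,8,9}; col 4 has {1,2,3,4,6,7,8,9}; box has {1,3,7,8,9} → only 5 remains.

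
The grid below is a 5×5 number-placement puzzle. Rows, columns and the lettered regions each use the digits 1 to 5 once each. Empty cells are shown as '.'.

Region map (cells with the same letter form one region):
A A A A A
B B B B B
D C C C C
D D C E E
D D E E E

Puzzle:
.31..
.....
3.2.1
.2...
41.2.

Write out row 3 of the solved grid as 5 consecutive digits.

34251

r4c1 = 5: row 4 has {2}; col 1 has {3,4}; region has {1,2,3,4} → only 5 remains.
r1c1 = 2: row 1 has {1,3}; col 1 has {3,4,5}; region has {1,3} → only 2 remains.
r2c1 = 1: row 2 has {}; col 1 has {2,3,4,5}; region has {} → only 1 remains.
r2c5 = 2: in row 2, 2 can only go here (every other open cell in that row sees a 2).
r4c4 = 1: in row 4, 1 can only go here (every other open cell in that row sees a 1).
r2c4 = 3: in column 4, 3 can only go here (every other open cell in that column sees a 3).
r4c3 = 3: in region C, 3 can only go here (every other open cell in that region sees a 3).
r4c5 = 4: row 4 has {1,2,3,5}; col 5 has {1,2}; region has {1,2} → only 4 remains.
r5c3 = 5: row 5 has {1,2,4}; col 3 has {1,2,3}; region has {1,2,4} → only 5 remains.
r5c5 = 3: row 5 has {1,2,4,5}; col 5 has {1,2,4}; region has {1,2,4,5} → only 3 remains.
r1c5 = 5: row 1 has {1,2,3}; col 5 has {1,2,3,4}; region has {1,2,3} → only 5 remains.
r2c3 = 4: row 2 has {1,2,3}; col 3 has {1,2,3,5}; region has {1,2,3} → only 4 remains.
r1c4 = 4: row 1 has {1,2,3,5}; col 4 has {1,2,3}; region has {1,2,3,5} → only 4 remains.
r2c2 = 5: row 2 has {1,2,3,4}; col 2 has {1,2,3}; region has {1,2,3,4} → only 5 remains.
r3c2 = 4: row 3 has {1,2,3}; col 2 has {1,2,3,5}; region has {1,2,3} → only 4 remains.
r3c4 = 5: row 3 has {1,2,3,4}; col 4 has {1,2,3,4}; region has {1,2,3,4} → only 5 remains.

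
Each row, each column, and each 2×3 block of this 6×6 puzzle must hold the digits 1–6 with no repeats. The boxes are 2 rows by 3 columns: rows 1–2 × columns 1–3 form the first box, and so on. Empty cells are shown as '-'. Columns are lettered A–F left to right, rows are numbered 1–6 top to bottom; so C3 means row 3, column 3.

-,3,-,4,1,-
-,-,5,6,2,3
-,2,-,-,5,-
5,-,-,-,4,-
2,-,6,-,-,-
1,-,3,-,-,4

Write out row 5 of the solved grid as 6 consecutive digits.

A1 = 6: row 1 has {1,3,4}; col 1 has {1,2,5}; box has {3,5} → only 6 remains.
C1 = 2: row 1 has {1,3,4,6}; col 3 has {3,5,6}; box has {3,5,6} → only 2 remains.
F1 = 5: row 1 has {1,2,3,4,6}; col 6 has {3,4}; box has {1,2,3,4,6} → only 5 remains.
A2 = 4: row 2 has {2,3,5,6}; col 1 has {1,2,5,6}; box has {2,3,5,6} → only 4 remains.
B2 = 1: row 2 has {2,3,4,5,6}; col 2 has {2,3}; box has {2,3,4,5,6} → only 1 remains.
A3 = 3: row 3 has {2,5}; col 1 has {1,2,4,5,6}; box has {2,5} → only 3 remains.
D3 = 1: row 3 has {2,3,5}; col 4 has {4,6}; box has {4,5} → only 1 remains.
F3 = 6: row 3 has {1,2,3,5}; col 6 has {3,4,5}; box has {1,4,5} → only 6 remains.
B4 = 6: row 4 has {4,5}; col 2 has {1,2,3}; box has {2,3,5} → only 6 remains.
C4 = 1: row 4 has {4,5,6}; col 3 has {2,3,5,6}; box has {2,3,5,6} → only 1 remains.
F4 = 2: row 4 has {1,4,5,6}; col 6 has {3,4,5,6}; box has {1,4,5,6} → only 2 remains.
E5 = 3: row 5 has {2,6}; col 5 has {1,2,4,5}; box has {4} → only 3 remains.
F5 = 1: row 5 has {2,3,6}; col 6 has {2,3,4,5,6}; box has {3,4} → only 1 remains.
B6 = 5: row 6 has {1,3,4}; col 2 has {1,2,3,6}; box has {1,2,3,6} → only 5 remains.
D6 = 2: row 6 has {1,3,4,5}; col 4 has {1,4,6}; box has {1,3,4} → only 2 remains.
E6 = 6: row 6 has {1,2,3,4,5}; col 5 has {1,2,3,4,5}; box has {1,2,3,4} → only 6 remains.
C3 = 4: row 3 has {1,2,3,5,6}; col 3 has {1,2,3,5,6}; box has {1,2,3,5,6} → only 4 remains.
D4 = 3: row 4 has {1,2,4,5,6}; col 4 has {1,2,4,6}; box has {1,2,4,5,6} → only 3 remains.
B5 = 4: row 5 has {1,2,3,6}; col 2 has {1,2,3,5,6}; box has {1,2,3,5,6} → only 4 remains.
D5 = 5: row 5 has {1,2,3,4,6}; col 4 has {1,2,3,4,6}; box has {1,2,3,4,6} → only 5 remains.

246531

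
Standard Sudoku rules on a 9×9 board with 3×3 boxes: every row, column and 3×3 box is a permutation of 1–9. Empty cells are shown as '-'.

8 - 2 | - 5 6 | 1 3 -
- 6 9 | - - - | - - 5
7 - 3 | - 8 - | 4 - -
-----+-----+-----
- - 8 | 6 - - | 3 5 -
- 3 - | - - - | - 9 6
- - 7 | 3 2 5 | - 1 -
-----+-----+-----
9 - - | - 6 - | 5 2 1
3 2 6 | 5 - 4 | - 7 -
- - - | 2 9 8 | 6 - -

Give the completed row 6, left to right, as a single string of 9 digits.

697325814

r1c2 = 4: row 1 has {1,2,3,5,6,8}; col 2 has {2,3,6}; box has {2,3,6,7,8,9} → only 4 remains.
r2c1 = 1: row 2 has {5,6,9}; col 1 has {3,7,8,9}; box has {2,3,4,6,7,8,9} → only 1 remains.
r2c8 = 8: row 2 has {1,5,6,9}; col 8 has {1,2,3,5,7,9}; box has {1,3,4,5} → only 8 remains.
r3c2 = 5: row 3 has {3,4,7,8}; col 2 has {2,3,4,6}; box has {1,2,3,4,6,7,8,9} → only 5 remains.
r3c8 = 6: row 3 has {3,4,5,7,8}; col 8 has {1,2,3,5,7,8,9}; box has {1,3,4,5,8} → only 6 remains.
r6c2 = 9: row 6 has {1,2,3,5,7}; col 2 has {2,3,4,5,6}; box has {3,7,8} → only 9 remains.
r6c7 = 8: row 6 has {1,2,3,5,7,9}; col 7 has {1,3,4,5,6}; box has {1,3,5,6,9} → only 8 remains.
r6c9 = 4: row 6 has {1,2,3,5,7,8,9}; col 9 has {1,5,6}; box has {1,3,5,6,8,9} → only 4 remains.
r7c3 = 4: row 7 has {1,2,5,6,9}; col 3 has {2,3,6,7,8,9}; box has {2,3,6,9} → only 4 remains.
r7c4 = 7: row 7 has {1,2,4,5,6,9}; col 4 has {2,3,5,6}; box has {2,4,5,6,8,9} → only 7 remains.
r7c6 = 3: row 7 has {1,2,4,5,6,7,9}; col 6 has {4,5,6,8}; box has {2,4,5,6,7,8,9} → only 3 remains.
r8c5 = 1: row 8 has {2,3,4,5,6,7}; col 5 has {2,5,6,8,9}; box has {2,3,4,5,6,7,8,9} → only 1 remains.
r8c7 = 9: row 8 has {1,2,3,4,5,6,7}; col 7 has {1,3,4,5,6,8}; box has {1,2,5,6,7} → only 9 remains.
r8c9 = 8: row 8 has {1,2,3,4,5,6,7,9}; col 9 has {1,4,5,6}; box has {1,2,5,6,7,9} → only 8 remains.
r9c1 = 5: row 9 has {2,6,8,9}; col 1 has {1,3,7,8,9}; box has {2,3,4,6,9} → only 5 remains.
r9c3 = 1: row 9 has {2,5,6,8,9}; col 3 has {2,3,4,6,7,8,9}; box has {2,3,4,5,6,9} → only 1 remains.
r9c8 = 4: row 9 has {1,2,5,6,8,9}; col 8 has {1,2,3,5,6,7,8,9}; box has {1,2,5,6,7,8,9} → only 4 remains.
r9c9 = 3: row 9 has {1,2,4,5,6,8,9}; col 9 has {1,4,5,6,8}; box has {1,2,4,5,6,7,8,9} → only 3 remains.
r1c4 = 9: row 1 has {1,2,3,4,5,6,8}; col 4 has {2,3,5,6,7}; box has {5,6,8} → only 9 remains.
r1c9 = 7: row 1 has {1,2,3,4,5,6,8,9}; col 9 has {1,3,4,5,6,8}; box has {1,3,4,5,6,8} → only 7 remains.
r2c4 = 4: row 2 has {1,5,6,8,9}; col 4 has {2,3,5,6,7,9}; box has {5,6,8,9} → only 4 remains.
r2c7 = 2: row 2 has {1,4,5,6,8,9}; col 7 has {1,3,4,5,6,8,9}; box has {1,3,4,5,6,7,8} → only 2 remains.
r3c4 = 1: row 3 has {3,4,5,6,7,8}; col 4 has {2,3,4,5,6,7,9}; box has {4,5,6,8,9} → only 1 remains.
r3c6 = 2: row 3 has {1,3,4,5,6,7,8}; col 6 has {3,4,5,6,8}; box has {1,4,5,6,8,9} → only 2 remains.
r3c9 = 9: row 3 has {1,2,3,4,5,6,7,8}; col 9 has {1,3,4,5,6,7,8}; box has {1,2,3,4,5,6,7,8} → only 9 remains.
r4c2 = 1: row 4 has {3,5,6,8}; col 2 has {2,3,4,5,6,9}; box has {3,7,8,9} → only 1 remains.
r4c9 = 2: row 4 has {1,3,5,6,8}; col 9 has {1,3,4,5,6,7,8,9}; box has {1,3,4,5,6,8,9} → only 2 remains.
r5c3 = 5: row 5 has {3,6,9}; col 3 has {1,2,3,4,6,7,8,9}; box has {1,3,7,8,9} → only 5 remains.
r5c4 = 8: row 5 has {3,5,6,9}; col 4 has {1,2,3,4,5,6,7,9}; box has {2,3,5,6} → only 8 remains.
r5c7 = 7: row 5 has {3,5,6,8,9}; col 7 has {1,2,3,4,5,6,8,9}; box has {1,2,3,4,5,6,8,9} → only 7 remains.
r6c1 = 6: row 6 has {1,2,3,4,5,7,8,9}; col 1 has {1,3,5,7,8,9}; box has {1,3,5,7,8,9} → only 6 remains.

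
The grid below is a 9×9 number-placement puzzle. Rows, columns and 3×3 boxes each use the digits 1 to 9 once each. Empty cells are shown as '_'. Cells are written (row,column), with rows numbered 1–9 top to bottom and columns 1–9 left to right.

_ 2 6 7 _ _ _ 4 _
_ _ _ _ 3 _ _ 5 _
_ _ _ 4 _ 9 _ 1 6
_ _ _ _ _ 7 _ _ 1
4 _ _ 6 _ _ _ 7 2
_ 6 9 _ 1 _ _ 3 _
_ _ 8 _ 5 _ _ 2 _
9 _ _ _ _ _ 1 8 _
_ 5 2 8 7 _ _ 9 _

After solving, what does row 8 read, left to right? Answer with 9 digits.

(1,5) = 8: row 1 has {2,4,6,7}; col 5 has {1,3,5,7}; box has {3,4,7,9} → only 8 remains.
(3,5) = 2: row 3 has {1,4,6,9}; col 5 has {1,3,5,7,8}; box has {3,4,7,8,9} → only 2 remains.
(4,8) = 6: row 4 has {1,7}; col 8 has {1,2,3,4,5,7,8,9}; box has {1,2,3,7} → only 6 remains.
(5,5) = 9: row 5 has {2,4,6,7}; col 5 has {1,2,3,5,7,8}; box has {1,6,7} → only 9 remains.
(2,4) = 1: row 2 has {3,5}; col 4 has {4,6,7,8}; box has {2,3,4,7,8,9} → only 1 remains.
(2,6) = 6: row 2 has {1,3,5}; col 6 has {7,9}; box has {1,2,3,4,7,8,9} → only 6 remains.
(4,5) = 4: row 4 has {1,6,7}; col 5 has {1,2,3,5,7,8,9}; box has {1,6,7,9} → only 4 remains.
(8,5) = 6: row 8 has {1,8,9}; col 5 has {1,2,3,4,5,7,8,9}; box has {5,7,8} → only 6 remains.
(1,6) = 5: row 1 has {2,4,6,7,8}; col 6 has {6,7,9}; box has {1,2,3,4,6,7,8,9} → only 5 remains.
(1,1) = 1: in row 1, 1 can only go here (every other open cell in that row sees a 1).
(2,7) = 2: in row 2, 2 can only go here (every other open cell in that row sees a 2).
(4,7) = 9: in row 4, 9 can only go here (every other open cell in that row sees a 9).
(1,7) = 3: row 1 has {1,2,4,5,6,7,8}; col 7 has {1,2,9}; box has {1,2,4,5,6} → only 3 remains.
(1,9) = 9: row 1 has {1,2,3,4,5,6,7,8}; col 9 has {1,2,6}; box has {1,2,3,4,5,6} → only 9 remains.
(2,2) = 9: in row 2, 9 can only go here (every other open cell in that row sees a 9).
(2,3) = 4: in row 2, 4 can only go here (every other open cell in that row sees a 4).
(6,1) = 7: in row 6, 7 can only go here (every other open cell in that row sees a 7).
(2,1) = 8: row 2 has {1,2,3,4,5,6,9}; col 1 has {1,4,7,9}; box has {1,2,4,6,9} → only 8 remains.
(2,9) = 7: row 2 has {1,2,3,4,5,6,8,9}; col 9 has {1,2,6,9}; box has {1,2,3,4,5,6,9} → only 7 remains.
(3,7) = 8: row 3 has {1,2,4,6,9}; col 7 has {1,2,3,9}; box has {1,2,3,4,5,6,7,9} → only 8 remains.
(5,7) = 5: row 5 has {2,4,6,7,9}; col 7 has {1,2,3,8,9}; box has {1,2,3,6,7,9} → only 5 remains.
(6,7) = 4: row 6 has {1,3,6,7,9}; col 7 has {1,2,3,5,8,9}; box has {1,2,3,5,6,7,9} → only 4 remains.
(6,9) = 8: row 6 has {1,3,4,6,7,9}; col 9 has {1,2,6,7,9}; box has {1,2,3,4,5,6,7,9} → only 8 remains.
(9,7) = 6: row 9 has {2,5,7,8,9}; col 7 has {1,2,3,4,5,8,9}; box has {1,2,8,9} → only 6 remains.
(6,6) = 2: row 6 has {1,3,4,6,7,8,9}; col 6 has {5,6,7,9}; box has {1,4,6,7,9} → only 2 remains.
(7,7) = 7: row 7 has {2,5,8}; col 7 has {1,2,3,4,5,6,8,9}; box has {1,2,6,8,9} → only 7 remains.
(9,1) = 3: row 9 has {2,5,6,7,8,9}; col 1 has {1,4,7,8,9}; box has {2,5,8,9} → only 3 remains.
(9,9) = 4: row 9 has {2,3,5,6,7,8,9}; col 9 has {1,2,6,7,8,9}; box has {1,2,6,7,8,9} → only 4 remains.
(3,1) = 5: row 3 has {1,2,4,6,8,9}; col 1 has {1,3,4,7,8,9}; box has {1,2,4,6,8,9} → only 5 remains.
(4,1) = 2: row 4 has {1,4,6,7,9}; col 1 has {1,3,4,5,7,8,9}; box has {4,6,7,9} → only 2 remains.
(6,4) = 5: row 6 has {1,2,3,4,6,7,8,9}; col 4 has {1,4,6,7,8}; box has {1,2,4,6,7,9} → only 5 remains.
(7,1) = 6: row 7 has {2,5,7,8}; col 1 has {1,2,3,4,5,7,8,9}; box has {2,3,5,8,9} → only 6 remains.
(7,9) = 3: row 7 has {2,5,6,7,8}; col 9 has {1,2,4,6,7,8,9}; box has {1,2,4,6,7,8,9} → only 3 remains.
(8,3) = 7: row 8 has {1,6,8,9}; col 3 has {2,4,6,8,9}; box has {2,3,5,6,8,9} → only 7 remains.
(8,9) = 5: row 8 has {1,6,7,8,9}; col 9 has {1,2,3,4,6,7,8,9}; box has {1,2,3,4,6,7,8,9} → only 5 remains.
(9,6) = 1: row 9 has {2,3,4,5,6,7,8,9}; col 6 has {2,5,6,7,9}; box has {5,6,7,8} → only 1 remains.
(3,3) = 3: row 3 has {1,2,4,5,6,8,9}; col 3 has {2,4,6,7,8,9}; box has {1,2,4,5,6,8,9} → only 3 remains.
(4,3) = 5: row 4 has {1,2,4,6,7,9}; col 3 has {2,3,4,6,7,8,9}; box has {2,4,6,7,9} → only 5 remains.
(4,4) = 3: row 4 has {1,2,4,5,6,7,9}; col 4 has {1,4,5,6,7,8}; box has {1,2,4,5,6,7,9} → only 3 remains.
(5,3) = 1: row 5 has {2,4,5,6,7,9}; col 3 has {2,3,4,5,6,7,8,9}; box has {2,4,5,6,7,9} → only 1 remains.
(5,6) = 8: row 5 has {1,2,4,5,6,7,9}; col 6 has {1,2,5,6,7,9}; box has {1,2,3,4,5,6,7,9} → only 8 remains.
(7,4) = 9: row 7 has {2,3,5,6,7,8}; col 4 has {1,3,4,5,6,7,8}; box has {1,5,6,7,8} → only 9 remains.
(7,6) = 4: row 7 has {2,3,5,6,7,8,9}; col 6 has {1,2,5,6,7,8,9}; box has {1,5,6,7,8,9} → only 4 remains.
(8,2) = 4: row 8 has {1,5,6,7,8,9}; col 2 has {2,5,6,9}; box has {2,3,5,6,7,8,9} → only 4 remains.
(8,4) = 2: row 8 has {1,4,5,6,7,8,9}; col 4 has {1,3,4,5,6,7,8,9}; box has {1,4,5,6,7,8,9} → only 2 remains.
(8,6) = 3: row 8 has {1,2,4,5,6,7,8,9}; col 6 has {1,2,4,5,6,7,8,9}; box has {1,2,4,5,6,7,8,9} → only 3 remains.

947263185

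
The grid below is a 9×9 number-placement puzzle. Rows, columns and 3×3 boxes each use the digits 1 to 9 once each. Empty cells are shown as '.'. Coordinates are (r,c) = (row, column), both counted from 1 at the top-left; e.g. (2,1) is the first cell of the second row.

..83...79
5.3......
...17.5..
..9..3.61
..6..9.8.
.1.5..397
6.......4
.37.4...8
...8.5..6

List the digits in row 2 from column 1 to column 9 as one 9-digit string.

573964812

(2,9) = 2: row 2 has {3,5}; col 9 has {1,4,6,7,8,9}; box has {5,7,9} → only 2 remains.
(3,9) = 3: row 3 has {1,5,7}; col 9 has {1,2,4,6,7,8,9}; box has {2,5,7,9} → only 3 remains.
(5,9) = 5: row 5 has {6,8,9}; col 9 has {1,2,3,4,6,7,8,9}; box has {1,3,6,7,8,9} → only 5 remains.
(3,8) = 4: row 3 has {1,3,5,7}; col 8 has {6,7,8,9}; box has {2,3,5,7,9} → only 4 remains.
(2,8) = 1: row 2 has {2,3,5}; col 8 has {4,6,7,8,9}; box has {2,3,4,5,7,9} → only 1 remains.
(3,3) = 2: row 3 has {1,3,4,5,7}; col 3 has {3,6,7,8,9}; box has {3,5,8} → only 2 remains.
(6,3) = 4: row 6 has {1,3,5,7,9}; col 3 has {2,3,6,7,8,9}; box has {1,6,9} → only 4 remains.
(9,3) = 1: row 9 has {5,6,8}; col 3 has {2,3,4,6,7,8,9}; box has {3,6,7} → only 1 remains.
(1,7) = 6: row 1 has {3,7,8,9}; col 7 has {3,5}; box has {1,2,3,4,5,7,9} → only 6 remains.
(2,7) = 8: row 2 has {1,2,3,5}; col 7 has {3,5,6}; box has {1,2,3,4,5,6,7,9} → only 8 remains.
(3,1) = 9: row 3 has {1,2,3,4,5,7}; col 1 has {5,6}; box has {2,3,5,8} → only 9 remains.
(3,2) = 6: row 3 has {1,2,3,4,5,7,9}; col 2 has {1,3}; box has {2,3,5,8,9} → only 6 remains.
(3,6) = 8: row 3 has {1,2,3,4,5,6,7,9}; col 6 has {3,5,9}; box has {1,3,7} → only 8 remains.
(7,3) = 5: row 7 has {4,6}; col 3 has {1,2,3,4,6,7,8,9}; box has {1,3,6,7} → only 5 remains.
(8,1) = 2: row 8 has {3,4,7,8}; col 1 has {5,6,9}; box has {1,3,5,6,7} → only 2 remains.
(8,8) = 5: row 8 has {2,3,4,7,8}; col 8 has {1,4,6,7,8,9}; box has {4,6,8} → only 5 remains.
(9,1) = 4: row 9 has {1,5,6,8}; col 1 has {2,5,6,9}; box has {1,2,3,5,6,7} → only 4 remains.
(9,2) = 9: row 9 has {1,4,5,6,8}; col 2 has {1,3,6}; box has {1,2,3,4,5,6,7} → only 9 remains.
(1,1) = 1: row 1 has {3,6,7,8,9}; col 1 has {2,4,5,6,9}; box has {2,3,5,6,8,9} → only 1 remains.
(1,2) = 4: row 1 has {1,3,6,7,8,9}; col 2 has {1,3,6,9}; box has {1,2,3,5,6,8,9} → only 4 remains.
(1,6) = 2: row 1 has {1,3,4,6,7,8,9}; col 6 has {3,5,8,9}; box has {1,3,7,8} → only 2 remains.
(2,2) = 7: row 2 has {1,2,3,5,8}; col 2 has {1,3,4,6,9}; box has {1,2,3,4,5,6,8,9} → only 7 remains.
(5,2) = 2: row 5 has {5,6,8,9}; col 2 has {1,3,4,6,7,9}; box has {1,4,6,9} → only 2 remains.
(5,5) = 1: row 5 has {2,5,6,8,9}; col 5 has {4,7}; box has {3,5,9} → only 1 remains.
(5,7) = 4: row 5 has {1,2,5,6,8,9}; col 7 has {3,5,6,8}; box has {1,3,5,6,7,8,9} → only 4 remains.
(6,1) = 8: row 6 has {1,3,4,5,7,9}; col 1 has {1,2,4,5,6,9}; box has {1,2,4,6,9} → only 8 remains.
(6,6) = 6: row 6 has {1,3,4,5,7,8,9}; col 6 has {2,3,5,8,9}; box has {1,3,5,9} → only 6 remains.
(7,2) = 8: row 7 has {4,5,6}; col 2 has {1,2,3,4,6,7,9}; box has {1,2,3,4,5,6,7,9} → only 8 remains.
(8,6) = 1: row 8 has {2,3,4,5,7,8}; col 6 has {2,3,5,6,8,9}; box has {4,5,8} → only 1 remains.
(8,7) = 9: row 8 has {1,2,3,4,5,7,8}; col 7 has {3,4,5,6,8}; box has {4,5,6,8} → only 9 remains.
(1,5) = 5: row 1 has {1,2,3,4,6,7,8,9}; col 5 has {1,4,7}; box has {1,2,3,7,8} → only 5 remains.
(2,6) = 4: row 2 has {1,2,3,5,7,8}; col 6 has {1,2,3,5,6,8,9}; box has {1,2,3,5,7,8} → only 4 remains.
(4,1) = 7: row 4 has {1,3,6,9}; col 1 has {1,2,4,5,6,8,9}; box has {1,2,4,6,8,9} → only 7 remains.
(4,2) = 5: row 4 has {1,3,6,7,9}; col 2 has {1,2,3,4,6,7,8,9}; box has {1,2,4,6,7,8,9} → only 5 remains.
(4,7) = 2: row 4 has {1,3,5,6,7,9}; col 7 has {3,4,5,6,8,9}; box has {1,3,4,5,6,7,8,9} → only 2 remains.
(5,1) = 3: row 5 has {1,2,4,5,6,8,9}; col 1 has {1,2,4,5,6,7,8,9}; box has {1,2,4,5,6,7,8,9} → only 3 remains.
(5,4) = 7: row 5 has {1,2,3,4,5,6,8,9}; col 4 has {1,3,5,8}; box has {1,3,5,6,9} → only 7 remains.
(6,5) = 2: row 6 has {1,3,4,5,6,7,8,9}; col 5 has {1,4,5,7}; box has {1,3,5,6,7,9} → only 2 remains.
(7,6) = 7: row 7 has {4,5,6,8}; col 6 has {1,2,3,4,5,6,8,9}; box has {1,4,5,8} → only 7 remains.
(7,7) = 1: row 7 has {4,5,6,7,8}; col 7 has {2,3,4,5,6,8,9}; box has {4,5,6,8,9} → only 1 remains.
(8,4) = 6: row 8 has {1,2,3,4,5,7,8,9}; col 4 has {1,3,5,7,8}; box has {1,4,5,7,8} → only 6 remains.
(9,5) = 3: row 9 has {1,4,5,6,8,9}; col 5 has {1,2,4,5,7}; box has {1,4,5,6,7,8} → only 3 remains.
(9,7) = 7: row 9 has {1,3,4,5,6,8,9}; col 7 has {1,2,3,4,5,6,8,9}; box has {1,4,5,6,8,9} → only 7 remains.
(9,8) = 2: row 9 has {1,3,4,5,6,7,8,9}; col 8 has {1,4,5,6,7,8,9}; box has {1,4,5,6,7,8,9} → only 2 remains.
(2,4) = 9: row 2 has {1,2,3,4,5,7,8}; col 4 has {1,3,5,6,7,8}; box has {1,2,3,4,5,7,8} → only 9 remains.
(2,5) = 6: row 2 has {1,2,3,4,5,7,8,9}; col 5 has {1,2,3,4,5,7}; box has {1,2,3,4,5,7,8,9} → only 6 remains.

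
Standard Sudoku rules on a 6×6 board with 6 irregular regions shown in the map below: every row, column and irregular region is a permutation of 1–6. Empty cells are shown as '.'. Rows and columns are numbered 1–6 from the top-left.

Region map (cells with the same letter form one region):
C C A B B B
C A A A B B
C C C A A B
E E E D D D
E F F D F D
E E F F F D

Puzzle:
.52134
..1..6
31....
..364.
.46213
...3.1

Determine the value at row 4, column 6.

5

row 1, column 1 = 6: row 1 has {1,2,3,4,5}; col 1 has {3}; region has {1,3,5} → only 6 remains.
row 2, column 2 = 3: row 2 has {1,6}; col 2 has {1,4,5}; region has {1,2} → only 3 remains.
row 3, column 3 = 4: row 3 has {1,3}; col 3 has {1,2,3,6}; region has {1,3,5,6} → only 4 remains.
row 3, column 4 = 5: row 3 has {1,3,4}; col 4 has {1,2,3,6}; region has {1,2,3} → only 5 remains.
row 3, column 5 = 6: row 3 has {1,3,4,5}; col 5 has {1,3,4}; region has {1,2,3,5} → only 6 remains.
row 3, column 6 = 2: row 3 has {1,3,4,5,6}; col 6 has {1,3,4,6}; region has {1,3,4,6} → only 2 remains.
row 4, column 2 = 2: row 4 has {3,4,6}; col 2 has {1,3,4,5}; region has {3} → only 2 remains.
row 4, column 6 = 5: row 4 has {2,3,4,6}; col 6 has {1,2,3,4,6}; region has {1,2,3,4,6} → only 5 remains.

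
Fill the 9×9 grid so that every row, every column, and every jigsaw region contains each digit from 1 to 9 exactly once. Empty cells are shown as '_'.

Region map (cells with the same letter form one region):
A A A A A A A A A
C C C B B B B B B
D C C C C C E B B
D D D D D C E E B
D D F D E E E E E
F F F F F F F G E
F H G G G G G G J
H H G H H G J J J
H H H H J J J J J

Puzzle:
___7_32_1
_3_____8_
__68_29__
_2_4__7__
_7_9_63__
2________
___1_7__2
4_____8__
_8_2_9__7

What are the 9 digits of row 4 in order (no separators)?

328461759

row 8, column 6 = 5: row 8 has {4,8}; col 6 has {2,3,6,7,9}; region has {1,7} → only 5 remains.
row 4, column 6 = 1: row 4 has {2,4,7}; col 6 has {2,3,5,6,7,9}; region has {2,3,6,8} → only 1 remains.
row 4, column 8 = 5: row 4 has {1,2,4,7}; col 8 has {8}; region has {3,6,7,9} → only 5 remains.
row 2, column 6 = 4: row 2 has {3,8}; col 6 has {1,2,3,5,6,7,9}; region has {8} → only 4 remains.
row 6, column 6 = 8: row 6 has {2}; col 6 has {1,2,3,4,5,6,7,9}; region has {2} → only 8 remains.
row 6, column 9 = 4: row 6 has {2,8}; col 9 has {1,2,7}; region has {3,5,6,7,9} → only 4 remains.
row 5, column 9 = 8: row 5 has {3,6,7,9}; col 9 has {1,2,4,7}; region has {3,4,5,6,7,9} → only 8 remains.
row 2, column 5 = 2: in row 2, 2 can only go here (every other open cell in that row sees a 2).
row 5, column 5 = 1: row 5 has {3,6,7,8,9}; col 5 has {2}; region has {3,4,5,6,7,8,9} → only 1 remains.
row 5, column 8 = 2: row 5 has {1,3,6,7,8,9}; col 8 has {5,8}; region has {1,3,4,5,6,7,8,9} → only 2 remains.
row 5, column 1 = 5: row 5 has {1,2,3,6,7,8,9}; col 1 has {2,4}; region has {2,4,7,9} → only 5 remains.
row 5, column 3 = 4: row 5 has {1,2,3,5,6,7,8,9}; col 3 has {6}; region has {2,8} → only 4 remains.
row 2, column 7 = 1: in row 2, 1 can only go here (every other open cell in that row sees a 1).
row 3, column 1 = 1: in row 3, 1 can only go here (every other open cell in that row sees a 1).
row 4, column 9 = 9: in row 4, 9 can only go here (every other open cell in that row sees a 9).
row 7, column 2 = 5: in row 7, 5 can only go here (every other open cell in that row sees a 5).
row 3, column 2 = 4: row 3 has {1,2,6,8,9}; col 2 has {2,3,5,7,8}; region has {1,2,3,6,8} → only 4 remains.
row 8, column 3 = 2: in row 8, 2 can only go here (every other open cell in that row sees a 2).
row 8, column 5 = 7: in row 8, 7 can only go here (every other open cell in that row sees a 7).
row 3, column 5 = 5: row 3 has {1,2,4,6,8,9}; col 5 has {1,2,7}; region has {1,2,3,4,6,8} → only 5 remains.
row 3, column 9 = 3: row 3 has {1,2,4,5,6,8,9}; col 9 has {1,2,4,7,8,9}; region has {1,2,4,8,9} → only 3 remains.
row 8, column 9 = 6: row 8 has {2,4,5,7,8}; col 9 has {1,2,3,4,7,8,9}; region has {2,7,8,9} → only 6 remains.
row 2, column 9 = 5: row 2 has {1,2,3,4,8}; col 9 has {1,2,3,4,6,7,8,9}; region has {1,2,3,4,8,9} → only 5 remains.
row 3, column 8 = 7: row 3 has {1,2,3,4,5,6,8,9}; col 8 has {2,5,8}; region has {1,2,3,4,5,8,9} → only 7 remains.
row 8, column 4 = 3: row 8 has {2,4,5,6,7,8}; col 4 has {1,2,4,7,8,9}; region has {2,4,5,7,8} → only 3 remains.
row 8, column 8 = 1: row 8 has {2,3,4,5,6,7,8}; col 8 has {2,5,7,8}; region has {2,6,7,8,9} → only 1 remains.
row 9, column 1 = 6: row 9 has {2,7,8,9}; col 1 has {1,2,4,5}; region has {2,3,4,5,7,8} → only 6 remains.
row 9, column 3 = 1: row 9 has {2,6,7,8,9}; col 3 has {2,4,6}; region has {2,3,4,5,6,7,8} → only 1 remains.
row 2, column 4 = 6: row 2 has {1,2,3,4,5,8}; col 4 has {1,2,3,4,7,8,9}; region has {1,2,3,4,5,7,8,9} → only 6 remains.
row 6, column 4 = 5: row 6 has {2,4,8}; col 4 has {1,2,3,4,6,7,8,9}; region has {2,4,8} → only 5 remains.
row 6, column 7 = 6: row 6 has {2,4,5,8}; col 7 has {1,2,3,7,8,9}; region has {2,4,5,8} → only 6 remains.
row 7, column 7 = 4: row 7 has {1,2,5,7}; col 7 has {1,2,3,6,7,8,9}; region has {1,2,5,7} → only 4 remains.
row 8, column 2 = 9: row 8 has {1,2,3,4,5,6,7,8}; col 2 has {2,3,4,5,7,8}; region has {1,2,3,4,5,6,7,8} → only 9 remains.
row 9, column 7 = 5: row 9 has {1,2,6,7,8,9}; col 7 has {1,2,3,4,6,7,8,9}; region has {1,2,6,7,8,9} → only 5 remains.
row 1, column 2 = 6: row 1 has {1,2,3,7}; col 2 has {2,3,4,5,7,8,9}; region has {1,2,3,7} → only 6 remains.
row 6, column 2 = 1: row 6 has {2,4,5,6,8}; col 2 has {2,3,4,5,6,7,8,9}; region has {2,4,5,6,8} → only 1 remains.
row 1, column 3 = 5: in row 1, 5 can only go here (every other open cell in that row sees a 5).
row 4, column 5 = 6: in row 4, 6 can only go here (every other open cell in that row sees a 6).
row 6, column 3 = 7: in row 6, 7 can only go here (every other open cell in that row sees a 7).
row 2, column 3 = 9: row 2 has {1,2,3,4,5,6,8}; col 3 has {1,2,4,5,6,7}; region has {1,2,3,4,5,6,8} → only 9 remains.
row 2, column 1 = 7: row 2 has {1,2,3,4,5,6,8,9}; col 1 has {1,2,4,5,6}; region has {1,2,3,4,5,6,8,9} → only 7 remains.
row 7, column 8 = 6: in row 7, 6 can only go here (every other open cell in that row sees a 6).
Singles propagation stalls; row 4, column 1 is still open with candidates {3,8}.
  Try row 4, column 1 = 8: this forces row 1, column 1=9, row 1, column 8=4, row 4, column 3=3, row 7, column 1=3, row 7, column 3=8, row 7, column 5=9; then row 6, column 5 has no candidate left — contradiction.
So row 4, column 1 = 3.
row 4, column 3 = 8: row 4 has {1,2,3,4,5,6,7,9}; col 3 has {1,2,4,5,6,7,9}; region has {1,2,3,4,5,6,7,9} → only 8 remains.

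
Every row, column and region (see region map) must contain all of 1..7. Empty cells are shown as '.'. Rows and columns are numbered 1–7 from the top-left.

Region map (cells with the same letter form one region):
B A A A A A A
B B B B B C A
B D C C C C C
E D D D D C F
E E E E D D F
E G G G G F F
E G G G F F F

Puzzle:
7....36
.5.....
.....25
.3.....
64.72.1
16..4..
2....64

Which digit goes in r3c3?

7

r4c1 = 5: row 4 has {3}; col 1 has {1,2,6,7}; region has {1,2,4,6,7} → only 5 remains.
r5c3 = 3: row 5 has {1,2,4,6,7}; col 3 has {}; region has {1,2,4,5,6,7} → only 3 remains.
r5c6 = 5: row 5 has {1,2,3,4,6,7}; col 6 has {2,3,6}; region has {2,3} → only 5 remains.
r6c6 = 7: row 6 has {1,4,6}; col 6 has {2,3,5,6}; region has {1,4,6} → only 7 remains.
r4c7 = 2: row 4 has {3,5}; col 7 has {1,4,5,6}; region has {1,4,6,7} → only 2 remains.
r6c7 = 3: row 6 has {1,4,6,7}; col 7 has {1,2,4,5,6}; region has {1,2,4,6,7} → only 3 remains.
r7c5 = 5: row 7 has {2,4,6}; col 5 has {2,4}; region has {1,2,3,4,6,7} → only 5 remains.
r1c5 = 1: row 1 has {3,6,7}; col 5 has {2,4,5}; region has {3,6} → only 1 remains.
r2c7 = 7: row 2 has {5}; col 7 has {1,2,3,4,5,6}; region has {1,3,6} → only 7 remains.
r1c2 = 2: row 1 has {1,3,6,7}; col 2 has {3,4,5,6}; region has {1,3,6,7} → only 2 remains.
r7c4 = 3: in row 7, 3 can only go here (every other open cell in that row sees a 3).
r3c5 = 3: in region C, 3 can only go here (every other open cell in that region sees a 3).
r2c5 = 6: row 2 has {5,7}; col 5 has {1,2,3,4,5}; region has {5,7} → only 6 remains.
r3c1 = 4: row 3 has {2,3,5}; col 1 has {1,2,5,6,7}; region has {5,6,7} → only 4 remains.
r4c5 = 7: row 4 has {2,3,5}; col 5 has {1,2,3,4,5,6}; region has {2,3,5} → only 7 remains.
r2c1 = 3: row 2 has {5,6,7}; col 1 has {1,2,4,5,6,7}; region has {4,5,6,7} → only 3 remains.
r3c2 = 1: row 3 has {2,3,4,5}; col 2 has {2,3,4,5,6}; region has {2,3,5,7} → only 1 remains.
r3c4 = 6: row 3 has {1,2,3,4,5}; col 4 has {3,7}; region has {2,3,5} → only 6 remains.
r4c4 = 4: row 4 has {2,3,5,7}; col 4 has {3,6,7}; region has {1,2,3,5,7} → only 4 remains.
r4c6 = 1: row 4 has {2,3,4,5,7}; col 6 has {2,3,5,6,7}; region has {2,3,5,6} → only 1 remains.
r7c2 = 7: row 7 has {2,3,4,5,6}; col 2 has {1,2,3,4,5,6}; region has {3,4,6} → only 7 remains.
r7c3 = 1: row 7 has {2,3,4,5,6,7}; col 3 has {3}; region has {3,4,6,7} → only 1 remains.
r1c4 = 5: row 1 has {1,2,3,6,7}; col 4 has {3,4,6,7}; region has {1,2,3,6,7} → only 5 remains.
r2c3 = 2: row 2 has {3,5,6,7}; col 3 has {1,3}; region has {3,4,5,6,7} → only 2 remains.
r2c4 = 1: row 2 has {2,3,5,6,7}; col 4 has {3,4,5,6,7}; region has {2,3,4,5,6,7} → only 1 remains.
r2c6 = 4: row 2 has {1,2,3,5,6,7}; col 6 has {1,2,3,5,6,7}; region has {1,2,3,5,6} → only 4 remains.
r3c3 = 7: row 3 has {1,2,3,4,5,6}; col 3 has {1,2,3}; region has {1,2,3,4,5,6} → only 7 remains.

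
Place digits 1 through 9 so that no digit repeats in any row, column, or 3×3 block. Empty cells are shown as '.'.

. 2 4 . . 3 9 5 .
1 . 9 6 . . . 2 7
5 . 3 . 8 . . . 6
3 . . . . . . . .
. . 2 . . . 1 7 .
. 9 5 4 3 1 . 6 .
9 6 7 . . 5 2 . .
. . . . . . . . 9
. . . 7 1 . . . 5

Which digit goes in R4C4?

8

R1C4 = 1 (sole candidate).
R1C5 = 7 (sole candidate).
R1C9 = 8 (sole candidate).
R2C2 = 8 (sole candidate).
R2C6 = 4 (sole candidate).
R2C7 = 3 (sole candidate).
R3C2 = 7 (sole candidate).
R3C7 = 4 (sole candidate).
R3C8 = 1 (sole candidate).
R5C2 = 4 (sole candidate).
R5C9 = 3 (sole candidate).
R6C7 = 8 (sole candidate).
R6C9 = 2 (sole candidate).
R7C5 = 4 (sole candidate).
R7C9 = 1 (sole candidate).
R9C2 = 3 (sole candidate).
R9C3 = 8 (sole candidate).
R9C7 = 6 (sole candidate).
R9C8 = 4 (sole candidate).
R1C1 = 6 (sole candidate).
R2C5 = 5 (sole candidate).
R4C2 = 1 (sole candidate).
R4C3 = 6 (sole candidate).
R4C7 = 5 (sole candidate).
R4C8 = 9 (sole candidate).
R4C9 = 4 (sole candidate).
R5C1 = 8 (sole candidate).
R6C1 = 7 (sole candidate).
R8C2 = 5 (sole candidate).
R8C3 = 1 (sole candidate).
R8C7 = 7 (sole candidate).
R9C1 = 2 (sole candidate).
R9C6 = 9 (sole candidate).
R3C6 = 2 (sole candidate).
R4C5 = 2 (sole candidate).
R5C6 = 6 (sole candidate).
R8C1 = 4 (sole candidate).
R8C5 = 6 (sole candidate).
R8C6 = 8 (sole candidate).
R8C8 = 3 (sole candidate).
R3C4 = 9 (sole candidate).
R4C4 = 8: row 4 has {1,2,3,4,5,6,9}; col 4 has {1,4,6,7,9}; box has {1,2,3,4,6} → only 8 remains.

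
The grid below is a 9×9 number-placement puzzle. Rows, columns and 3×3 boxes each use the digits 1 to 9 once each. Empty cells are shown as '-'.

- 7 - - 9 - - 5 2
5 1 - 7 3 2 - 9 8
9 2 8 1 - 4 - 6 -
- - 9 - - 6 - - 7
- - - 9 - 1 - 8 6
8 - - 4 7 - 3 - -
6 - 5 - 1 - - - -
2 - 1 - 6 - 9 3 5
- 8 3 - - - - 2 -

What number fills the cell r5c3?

r1c6 = 8 (sole candidate).
r2c7 = 4 (sole candidate).
r3c5 = 5 (sole candidate).
r3c7 = 7 (sole candidate).
r3c9 = 3 (sole candidate).
r5c5 = 2 (sole candidate).
r5c7 = 5 (sole candidate).
r6c6 = 5 (sole candidate).
r6c8 = 1 (sole candidate).
r6c9 = 9 (sole candidate).
r7c7 = 8 (sole candidate).
r7c9 = 4 (sole candidate).
r8c2 = 4 (sole candidate).
r8c4 = 8 (sole candidate).
r8c6 = 7 (sole candidate).
r9c1 = 7 (sole candidate).
r9c4 = 5 (sole candidate).
r9c5 = 4 (sole candidate).
r9c6 = 9 (sole candidate).
r9c9 = 1 (sole candidate).
r1c4 = 6 (sole candidate).
r1c7 = 1 (sole candidate).
r2c3 = 6 (sole candidate).
r4c4 = 3 (sole candidate).
r4c5 = 8 (sole candidate).
r4c7 = 2 (sole candidate).
r4c8 = 4 (sole candidate).
r5c2 = 3 (sole candidate).
r6c2 = 6 (sole candidate).
r6c3 = 2 (sole candidate).
r7c2 = 9 (sole candidate).
r7c4 = 2 (sole candidate).
r7c6 = 3 (sole candidate).
r7c8 = 7 (sole candidate).
r9c7 = 6 (sole candidate).
r1c3 = 4 (sole candidate).
r4c1 = 1 (sole candidate).
r4c2 = 5 (sole candidate).
r5c1 = 4 (sole candidate).
r5c3 = 7: row 5 has {1,2,3,4,5,6,8,9}; col 3 has {1,2,3,4,5,6,8,9}; box has {1,2,3,4,5,6,8,9} → only 7 remains.

7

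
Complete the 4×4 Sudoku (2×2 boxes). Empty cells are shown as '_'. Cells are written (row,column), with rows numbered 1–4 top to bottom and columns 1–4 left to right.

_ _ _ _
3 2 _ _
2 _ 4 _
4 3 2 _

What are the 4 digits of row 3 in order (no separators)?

(1,1) = 1: row 1 has {}; col 1 has {2,3,4}; box has {2,3} → only 1 remains.
(1,2) = 4: row 1 has {1}; col 2 has {2,3}; box has {1,2,3} → only 4 remains.
(1,3) = 3: row 1 has {1,4}; col 3 has {2,4}; box has {} → only 3 remains.
(1,4) = 2: row 1 has {1,3,4}; col 4 has {}; box has {3} → only 2 remains.
(2,3) = 1: row 2 has {2,3}; col 3 has {2,3,4}; box has {2,3} → only 1 remains.
(2,4) = 4: row 2 has {1,2,3}; col 4 has {2}; box has {1,2,3} → only 4 remains.
(3,2) = 1: row 3 has {2,4}; col 2 has {2,3,4}; box has {2,3,4} → only 1 remains.
(3,4) = 3: row 3 has {1,2,4}; col 4 has {2,4}; box has {2,4} → only 3 remains.

2143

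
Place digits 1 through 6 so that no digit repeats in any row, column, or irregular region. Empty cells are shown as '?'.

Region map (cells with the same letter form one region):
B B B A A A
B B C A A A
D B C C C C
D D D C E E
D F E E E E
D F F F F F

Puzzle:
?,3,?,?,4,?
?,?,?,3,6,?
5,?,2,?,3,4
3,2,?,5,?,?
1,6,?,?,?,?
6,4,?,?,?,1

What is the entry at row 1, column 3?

6

row 1, column 1 = 2 (sole candidate).
row 1, column 4 = 1 (sole candidate).
row 1, column 6 = 5 (sole candidate).
row 2, column 1 = 4 (sole candidate).
row 2, column 3 = 1 (sole candidate).
row 2, column 6 = 2 (sole candidate).
row 3, column 2 = 1 (sole candidate).
row 3, column 4 = 6 (sole candidate).
row 4, column 3 = 4 (sole candidate).
row 4, column 5 = 1 (sole candidate).
row 4, column 6 = 6 (sole candidate).
row 5, column 6 = 3 (sole candidate).
row 6, column 4 = 2 (sole candidate).
row 6, column 5 = 5 (sole candidate).
row 1, column 3 = 6: row 1 has {1,2,3,4,5}; col 3 has {1,2,4}; region has {1,2,3,4} → only 6 remains.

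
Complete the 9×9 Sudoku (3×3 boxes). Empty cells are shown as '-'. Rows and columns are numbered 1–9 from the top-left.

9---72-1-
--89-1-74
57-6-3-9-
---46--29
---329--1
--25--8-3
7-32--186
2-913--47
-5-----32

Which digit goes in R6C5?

R1C4 = 8: row 1 has {1,2,7,9}; col 4 has {1,2,3,4,5,6,9}; box has {1,2,3,6,7,9} → only 8 remains.
R1C9 = 5: row 1 has {1,2,7,8,9}; col 9 has {1,2,3,4,6,7,9}; box has {1,4,7,9} → only 5 remains.
R2C5 = 5: row 2 has {1,4,7,8,9}; col 5 has {2,3,6,7}; box has {1,2,3,6,7,8,9} → only 5 remains.
R3C5 = 4: row 3 has {3,5,6,7,9}; col 5 has {2,3,5,6,7}; box has {1,2,3,5,6,7,8,9} → only 4 remains.
R3C7 = 2: row 3 has {3,4,5,6,7,9}; col 7 has {1,8}; box has {1,4,5,7,9} → only 2 remains.
R3C9 = 8: row 3 has {2,3,4,5,6,7,9}; col 9 has {1,2,3,4,5,6,7,9}; box has {1,2,4,5,7,9} → only 8 remains.
R6C5 = 1: row 6 has {2,3,5,8}; col 5 has {2,3,4,5,6,7}; box has {2,3,4,5,6,9} → only 1 remains.

1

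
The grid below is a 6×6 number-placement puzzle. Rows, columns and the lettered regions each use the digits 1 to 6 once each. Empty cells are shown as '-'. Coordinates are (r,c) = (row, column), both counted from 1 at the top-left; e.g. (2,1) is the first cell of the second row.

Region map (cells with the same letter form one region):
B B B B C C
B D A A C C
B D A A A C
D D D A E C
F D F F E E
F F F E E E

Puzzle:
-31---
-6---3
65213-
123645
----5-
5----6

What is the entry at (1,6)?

(3,6) = 4: row 3 has {1,2,3,5,6}; col 6 has {3,5,6}; region has {3,5} → only 4 remains.
(5,2) = 4: row 5 has {5}; col 2 has {2,3,5,6}; region has {1,2,3,5,6} → only 4 remains.
(5,3) = 6: row 5 has {4,5}; col 3 has {1,2,3}; region has {5} → only 6 remains.
(6,2) = 1: row 6 has {5,6}; col 2 has {2,3,4,5,6}; region has {5,6} → only 1 remains.
(6,3) = 4: row 6 has {1,5,6}; col 3 has {1,2,3,6}; region has {1,5,6} → only 4 remains.
(6,5) = 2: row 6 has {1,4,5,6}; col 5 has {3,4,5}; region has {4,5,6} → only 2 remains.
(1,5) = 6: row 1 has {1,3}; col 5 has {2,3,4,5}; region has {3,4,5} → only 6 remains.
(1,6) = 2: row 1 has {1,3,6}; col 6 has {3,4,5,6}; region has {3,4,5,6} → only 2 remains.

2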